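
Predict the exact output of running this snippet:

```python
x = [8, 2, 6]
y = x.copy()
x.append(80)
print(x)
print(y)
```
[8, 2, 6, 80]
[8, 2, 6]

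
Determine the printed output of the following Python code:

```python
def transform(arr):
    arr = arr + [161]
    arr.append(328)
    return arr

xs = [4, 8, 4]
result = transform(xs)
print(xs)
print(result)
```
[4, 8, 4]
[4, 8, 4, 161, 328]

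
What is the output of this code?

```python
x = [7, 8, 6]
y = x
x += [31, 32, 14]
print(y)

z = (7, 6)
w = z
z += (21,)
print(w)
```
[7, 8, 6, 31, 32, 14]
(7, 6)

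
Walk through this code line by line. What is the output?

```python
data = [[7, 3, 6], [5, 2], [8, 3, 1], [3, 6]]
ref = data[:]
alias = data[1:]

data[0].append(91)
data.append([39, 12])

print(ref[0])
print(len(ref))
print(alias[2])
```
[7, 3, 6, 91]
4
[3, 6]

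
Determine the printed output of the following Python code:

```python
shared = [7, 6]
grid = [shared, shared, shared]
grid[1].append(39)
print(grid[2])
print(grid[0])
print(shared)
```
[7, 6, 39]
[7, 6, 39]
[7, 6, 39]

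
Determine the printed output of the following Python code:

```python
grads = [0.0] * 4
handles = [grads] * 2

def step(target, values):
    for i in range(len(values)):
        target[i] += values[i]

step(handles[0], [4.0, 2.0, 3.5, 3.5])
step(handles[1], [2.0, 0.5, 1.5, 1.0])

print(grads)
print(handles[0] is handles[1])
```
[6.0, 2.5, 5.0, 4.5]
True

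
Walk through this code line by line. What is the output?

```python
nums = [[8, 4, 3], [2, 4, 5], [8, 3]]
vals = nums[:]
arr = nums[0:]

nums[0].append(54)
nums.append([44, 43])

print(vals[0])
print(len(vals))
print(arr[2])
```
[8, 4, 3, 54]
3
[8, 3]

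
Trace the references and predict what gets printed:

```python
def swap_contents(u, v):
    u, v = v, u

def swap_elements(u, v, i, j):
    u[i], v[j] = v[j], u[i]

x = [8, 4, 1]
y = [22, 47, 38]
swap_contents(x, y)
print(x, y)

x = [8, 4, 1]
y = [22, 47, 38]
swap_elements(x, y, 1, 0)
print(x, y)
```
[8, 4, 1] [22, 47, 38]
[8, 22, 1] [4, 47, 38]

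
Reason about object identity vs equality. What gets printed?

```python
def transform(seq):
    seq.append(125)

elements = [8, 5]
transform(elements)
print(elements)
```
[8, 5, 125]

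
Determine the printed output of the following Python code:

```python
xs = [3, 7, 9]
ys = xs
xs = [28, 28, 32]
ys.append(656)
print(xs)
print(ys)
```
[28, 28, 32]
[3, 7, 9, 656]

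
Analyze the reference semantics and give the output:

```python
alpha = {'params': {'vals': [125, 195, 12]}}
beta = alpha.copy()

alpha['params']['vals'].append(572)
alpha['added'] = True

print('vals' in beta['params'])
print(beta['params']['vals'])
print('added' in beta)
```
True
[125, 195, 12, 572]
False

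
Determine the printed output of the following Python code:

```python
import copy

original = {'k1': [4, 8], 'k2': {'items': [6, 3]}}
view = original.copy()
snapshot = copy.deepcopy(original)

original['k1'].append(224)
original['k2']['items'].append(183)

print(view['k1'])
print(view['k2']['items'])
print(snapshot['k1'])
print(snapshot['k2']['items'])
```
[4, 8, 224]
[6, 3, 183]
[4, 8]
[6, 3]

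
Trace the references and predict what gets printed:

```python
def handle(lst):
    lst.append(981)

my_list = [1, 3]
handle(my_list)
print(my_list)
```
[1, 3, 981]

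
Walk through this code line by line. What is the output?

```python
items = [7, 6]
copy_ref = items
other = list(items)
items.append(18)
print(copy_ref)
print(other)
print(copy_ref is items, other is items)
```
[7, 6, 18]
[7, 6]
True False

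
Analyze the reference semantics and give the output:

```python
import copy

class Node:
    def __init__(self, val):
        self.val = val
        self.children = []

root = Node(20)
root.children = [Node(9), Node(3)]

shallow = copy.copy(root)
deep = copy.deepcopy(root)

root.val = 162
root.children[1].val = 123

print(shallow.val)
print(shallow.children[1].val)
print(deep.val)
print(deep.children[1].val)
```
20
123
20
3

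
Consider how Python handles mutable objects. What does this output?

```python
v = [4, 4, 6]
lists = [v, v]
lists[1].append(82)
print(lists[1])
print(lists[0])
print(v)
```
[4, 4, 6, 82]
[4, 4, 6, 82]
[4, 4, 6, 82]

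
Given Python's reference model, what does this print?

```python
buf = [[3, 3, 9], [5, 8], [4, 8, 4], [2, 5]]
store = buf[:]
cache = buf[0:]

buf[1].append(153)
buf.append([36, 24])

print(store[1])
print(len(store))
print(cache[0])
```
[5, 8, 153]
4
[3, 3, 9]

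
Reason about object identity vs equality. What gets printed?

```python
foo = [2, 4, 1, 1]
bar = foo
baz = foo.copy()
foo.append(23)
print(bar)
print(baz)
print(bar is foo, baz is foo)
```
[2, 4, 1, 1, 23]
[2, 4, 1, 1]
True False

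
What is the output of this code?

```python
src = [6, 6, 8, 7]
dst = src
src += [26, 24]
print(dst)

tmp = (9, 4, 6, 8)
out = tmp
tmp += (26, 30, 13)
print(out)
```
[6, 6, 8, 7, 26, 24]
(9, 4, 6, 8)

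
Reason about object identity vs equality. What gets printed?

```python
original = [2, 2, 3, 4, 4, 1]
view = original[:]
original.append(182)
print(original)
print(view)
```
[2, 2, 3, 4, 4, 1, 182]
[2, 2, 3, 4, 4, 1]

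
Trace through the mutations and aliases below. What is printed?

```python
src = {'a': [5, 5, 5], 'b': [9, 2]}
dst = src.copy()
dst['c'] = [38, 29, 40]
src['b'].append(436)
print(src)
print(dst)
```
{'a': [5, 5, 5], 'b': [9, 2, 436]}
{'a': [5, 5, 5], 'b': [9, 2, 436], 'c': [38, 29, 40]}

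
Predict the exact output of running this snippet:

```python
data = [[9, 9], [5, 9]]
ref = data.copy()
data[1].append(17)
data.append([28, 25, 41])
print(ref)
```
[[9, 9], [5, 9, 17]]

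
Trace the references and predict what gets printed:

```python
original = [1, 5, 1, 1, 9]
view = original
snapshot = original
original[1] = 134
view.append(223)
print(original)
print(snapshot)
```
[1, 134, 1, 1, 9, 223]
[1, 134, 1, 1, 9, 223]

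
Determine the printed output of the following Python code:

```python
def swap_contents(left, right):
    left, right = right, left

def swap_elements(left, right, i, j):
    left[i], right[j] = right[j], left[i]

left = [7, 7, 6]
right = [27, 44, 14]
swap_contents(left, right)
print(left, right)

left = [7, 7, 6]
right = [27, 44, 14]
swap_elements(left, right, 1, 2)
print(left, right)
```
[7, 7, 6] [27, 44, 14]
[7, 14, 6] [27, 44, 7]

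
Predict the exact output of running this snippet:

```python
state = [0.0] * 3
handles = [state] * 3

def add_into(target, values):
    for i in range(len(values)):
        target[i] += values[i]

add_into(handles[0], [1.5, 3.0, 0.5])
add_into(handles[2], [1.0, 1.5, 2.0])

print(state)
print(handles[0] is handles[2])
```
[2.5, 4.5, 2.5]
True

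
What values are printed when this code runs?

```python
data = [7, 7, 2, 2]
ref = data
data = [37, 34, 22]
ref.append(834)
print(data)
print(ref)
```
[37, 34, 22]
[7, 7, 2, 2, 834]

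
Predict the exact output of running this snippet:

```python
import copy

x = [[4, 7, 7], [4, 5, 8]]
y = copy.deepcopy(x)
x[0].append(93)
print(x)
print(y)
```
[[4, 7, 7, 93], [4, 5, 8]]
[[4, 7, 7], [4, 5, 8]]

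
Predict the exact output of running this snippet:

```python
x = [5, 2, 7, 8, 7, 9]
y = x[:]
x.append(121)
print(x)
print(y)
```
[5, 2, 7, 8, 7, 9, 121]
[5, 2, 7, 8, 7, 9]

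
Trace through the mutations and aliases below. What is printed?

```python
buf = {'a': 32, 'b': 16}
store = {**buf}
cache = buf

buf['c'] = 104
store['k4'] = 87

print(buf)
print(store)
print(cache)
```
{'a': 32, 'b': 16, 'c': 104}
{'a': 32, 'b': 16, 'k4': 87}
{'a': 32, 'b': 16, 'c': 104}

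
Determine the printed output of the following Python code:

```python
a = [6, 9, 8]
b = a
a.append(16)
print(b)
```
[6, 9, 8, 16]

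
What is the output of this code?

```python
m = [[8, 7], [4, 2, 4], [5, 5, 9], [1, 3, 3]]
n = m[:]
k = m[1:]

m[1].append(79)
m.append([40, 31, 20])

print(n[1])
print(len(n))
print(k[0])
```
[4, 2, 4, 79]
4
[4, 2, 4, 79]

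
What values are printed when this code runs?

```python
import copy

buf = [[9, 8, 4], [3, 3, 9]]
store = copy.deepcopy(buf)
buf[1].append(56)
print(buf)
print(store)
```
[[9, 8, 4], [3, 3, 9, 56]]
[[9, 8, 4], [3, 3, 9]]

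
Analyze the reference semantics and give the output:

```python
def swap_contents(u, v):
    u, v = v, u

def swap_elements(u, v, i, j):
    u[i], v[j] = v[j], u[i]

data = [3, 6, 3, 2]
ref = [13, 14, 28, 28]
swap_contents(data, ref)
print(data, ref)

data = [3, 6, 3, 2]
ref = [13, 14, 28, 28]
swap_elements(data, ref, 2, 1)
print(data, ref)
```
[3, 6, 3, 2] [13, 14, 28, 28]
[3, 6, 14, 2] [13, 3, 28, 28]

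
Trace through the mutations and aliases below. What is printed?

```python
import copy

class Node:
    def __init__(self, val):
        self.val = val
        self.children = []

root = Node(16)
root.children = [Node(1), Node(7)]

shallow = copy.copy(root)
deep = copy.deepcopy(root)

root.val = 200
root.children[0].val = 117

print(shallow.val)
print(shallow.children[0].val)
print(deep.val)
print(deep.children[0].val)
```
16
117
16
1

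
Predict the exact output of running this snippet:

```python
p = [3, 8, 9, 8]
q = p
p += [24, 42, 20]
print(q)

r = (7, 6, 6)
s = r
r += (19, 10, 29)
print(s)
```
[3, 8, 9, 8, 24, 42, 20]
(7, 6, 6)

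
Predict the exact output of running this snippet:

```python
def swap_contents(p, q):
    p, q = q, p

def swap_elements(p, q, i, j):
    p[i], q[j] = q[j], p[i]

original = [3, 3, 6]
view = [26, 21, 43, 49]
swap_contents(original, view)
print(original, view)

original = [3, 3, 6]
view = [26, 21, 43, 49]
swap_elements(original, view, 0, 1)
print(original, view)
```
[3, 3, 6] [26, 21, 43, 49]
[21, 3, 6] [26, 3, 43, 49]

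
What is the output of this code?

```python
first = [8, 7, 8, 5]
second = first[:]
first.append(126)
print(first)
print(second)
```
[8, 7, 8, 5, 126]
[8, 7, 8, 5]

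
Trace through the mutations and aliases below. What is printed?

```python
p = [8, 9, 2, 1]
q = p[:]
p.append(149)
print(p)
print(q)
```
[8, 9, 2, 1, 149]
[8, 9, 2, 1]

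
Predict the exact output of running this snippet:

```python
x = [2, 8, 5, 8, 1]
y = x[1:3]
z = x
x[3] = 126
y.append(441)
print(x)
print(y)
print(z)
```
[2, 8, 5, 126, 1]
[8, 5, 441]
[2, 8, 5, 126, 1]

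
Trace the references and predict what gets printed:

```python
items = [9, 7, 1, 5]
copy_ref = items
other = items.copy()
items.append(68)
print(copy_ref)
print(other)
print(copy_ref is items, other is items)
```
[9, 7, 1, 5, 68]
[9, 7, 1, 5]
True False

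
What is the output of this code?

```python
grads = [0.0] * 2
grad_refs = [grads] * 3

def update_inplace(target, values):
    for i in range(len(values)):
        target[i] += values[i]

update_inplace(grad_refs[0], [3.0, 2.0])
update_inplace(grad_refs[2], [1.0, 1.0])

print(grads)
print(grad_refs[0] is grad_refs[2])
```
[4.0, 3.0]
True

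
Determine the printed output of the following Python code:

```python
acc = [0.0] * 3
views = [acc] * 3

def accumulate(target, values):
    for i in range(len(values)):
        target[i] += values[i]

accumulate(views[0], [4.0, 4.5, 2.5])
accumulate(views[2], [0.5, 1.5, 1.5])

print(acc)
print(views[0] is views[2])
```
[4.5, 6.0, 4.0]
True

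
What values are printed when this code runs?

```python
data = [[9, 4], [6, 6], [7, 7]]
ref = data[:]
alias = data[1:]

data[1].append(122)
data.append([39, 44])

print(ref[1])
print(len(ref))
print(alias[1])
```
[6, 6, 122]
3
[7, 7]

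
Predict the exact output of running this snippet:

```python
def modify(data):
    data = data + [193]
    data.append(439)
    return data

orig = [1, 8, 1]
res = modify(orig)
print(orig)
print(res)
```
[1, 8, 1]
[1, 8, 1, 193, 439]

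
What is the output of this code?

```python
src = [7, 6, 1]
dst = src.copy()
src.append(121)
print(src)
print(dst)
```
[7, 6, 1, 121]
[7, 6, 1]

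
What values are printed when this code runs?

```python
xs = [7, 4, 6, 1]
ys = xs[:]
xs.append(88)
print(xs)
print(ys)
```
[7, 4, 6, 1, 88]
[7, 4, 6, 1]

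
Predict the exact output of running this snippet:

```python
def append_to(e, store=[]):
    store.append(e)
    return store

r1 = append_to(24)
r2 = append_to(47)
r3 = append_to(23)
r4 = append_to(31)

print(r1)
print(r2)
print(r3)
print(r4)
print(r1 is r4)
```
[24, 47, 23, 31]
[24, 47, 23, 31]
[24, 47, 23, 31]
[24, 47, 23, 31]
True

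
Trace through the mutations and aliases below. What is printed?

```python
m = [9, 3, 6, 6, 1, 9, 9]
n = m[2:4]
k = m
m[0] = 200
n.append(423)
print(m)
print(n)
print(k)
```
[200, 3, 6, 6, 1, 9, 9]
[6, 6, 423]
[200, 3, 6, 6, 1, 9, 9]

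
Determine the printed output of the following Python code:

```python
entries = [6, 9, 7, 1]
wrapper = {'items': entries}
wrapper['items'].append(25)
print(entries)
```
[6, 9, 7, 1, 25]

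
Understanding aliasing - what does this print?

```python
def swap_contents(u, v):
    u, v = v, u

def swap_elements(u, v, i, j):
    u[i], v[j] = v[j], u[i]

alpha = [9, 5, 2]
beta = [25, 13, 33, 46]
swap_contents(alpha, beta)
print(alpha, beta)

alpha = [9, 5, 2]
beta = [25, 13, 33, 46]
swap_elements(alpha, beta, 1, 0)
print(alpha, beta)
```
[9, 5, 2] [25, 13, 33, 46]
[9, 25, 2] [5, 13, 33, 46]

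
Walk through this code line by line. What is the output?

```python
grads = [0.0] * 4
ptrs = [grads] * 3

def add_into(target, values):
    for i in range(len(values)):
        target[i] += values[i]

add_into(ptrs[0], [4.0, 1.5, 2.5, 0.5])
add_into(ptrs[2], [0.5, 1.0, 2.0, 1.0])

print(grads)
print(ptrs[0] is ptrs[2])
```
[4.5, 2.5, 4.5, 1.5]
True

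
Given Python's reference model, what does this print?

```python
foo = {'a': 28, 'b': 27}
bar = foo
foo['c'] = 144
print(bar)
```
{'a': 28, 'b': 27, 'c': 144}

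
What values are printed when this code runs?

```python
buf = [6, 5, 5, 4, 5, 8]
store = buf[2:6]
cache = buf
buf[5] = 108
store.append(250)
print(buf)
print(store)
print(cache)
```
[6, 5, 5, 4, 5, 108]
[5, 4, 5, 8, 250]
[6, 5, 5, 4, 5, 108]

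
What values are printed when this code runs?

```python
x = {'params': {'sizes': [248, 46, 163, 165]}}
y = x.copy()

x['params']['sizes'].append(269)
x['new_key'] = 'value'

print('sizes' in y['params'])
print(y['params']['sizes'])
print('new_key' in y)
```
True
[248, 46, 163, 165, 269]
False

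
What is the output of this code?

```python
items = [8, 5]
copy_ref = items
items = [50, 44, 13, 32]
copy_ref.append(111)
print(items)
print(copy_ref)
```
[50, 44, 13, 32]
[8, 5, 111]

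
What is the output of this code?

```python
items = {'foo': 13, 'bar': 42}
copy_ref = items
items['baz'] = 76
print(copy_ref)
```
{'foo': 13, 'bar': 42, 'baz': 76}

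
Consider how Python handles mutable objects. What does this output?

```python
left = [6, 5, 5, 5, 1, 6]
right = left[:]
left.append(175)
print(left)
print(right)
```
[6, 5, 5, 5, 1, 6, 175]
[6, 5, 5, 5, 1, 6]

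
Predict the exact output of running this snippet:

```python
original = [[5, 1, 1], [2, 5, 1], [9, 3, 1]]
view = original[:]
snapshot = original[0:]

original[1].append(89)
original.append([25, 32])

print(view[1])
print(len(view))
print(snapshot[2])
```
[2, 5, 1, 89]
3
[9, 3, 1]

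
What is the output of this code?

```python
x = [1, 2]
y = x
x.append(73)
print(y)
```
[1, 2, 73]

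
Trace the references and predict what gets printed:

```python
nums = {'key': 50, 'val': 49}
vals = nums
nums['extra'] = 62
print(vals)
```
{'key': 50, 'val': 49, 'extra': 62}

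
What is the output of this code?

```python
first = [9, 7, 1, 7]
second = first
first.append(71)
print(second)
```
[9, 7, 1, 7, 71]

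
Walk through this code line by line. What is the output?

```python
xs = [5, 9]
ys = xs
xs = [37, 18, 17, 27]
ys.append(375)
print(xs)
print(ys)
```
[37, 18, 17, 27]
[5, 9, 375]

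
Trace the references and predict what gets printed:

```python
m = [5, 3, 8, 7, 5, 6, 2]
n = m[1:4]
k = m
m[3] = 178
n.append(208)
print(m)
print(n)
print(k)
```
[5, 3, 8, 178, 5, 6, 2]
[3, 8, 7, 208]
[5, 3, 8, 178, 5, 6, 2]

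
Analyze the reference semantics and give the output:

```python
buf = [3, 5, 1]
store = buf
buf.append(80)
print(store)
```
[3, 5, 1, 80]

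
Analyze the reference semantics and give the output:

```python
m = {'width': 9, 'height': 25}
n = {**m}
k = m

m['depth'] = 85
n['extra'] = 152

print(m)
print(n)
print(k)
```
{'width': 9, 'height': 25, 'depth': 85}
{'width': 9, 'height': 25, 'extra': 152}
{'width': 9, 'height': 25, 'depth': 85}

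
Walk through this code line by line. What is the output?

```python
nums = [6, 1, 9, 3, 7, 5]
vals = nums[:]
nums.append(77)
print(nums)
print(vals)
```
[6, 1, 9, 3, 7, 5, 77]
[6, 1, 9, 3, 7, 5]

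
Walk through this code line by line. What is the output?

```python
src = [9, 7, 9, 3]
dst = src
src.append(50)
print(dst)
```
[9, 7, 9, 3, 50]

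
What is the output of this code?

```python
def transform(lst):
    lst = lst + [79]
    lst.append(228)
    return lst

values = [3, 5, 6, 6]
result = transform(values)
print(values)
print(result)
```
[3, 5, 6, 6]
[3, 5, 6, 6, 79, 228]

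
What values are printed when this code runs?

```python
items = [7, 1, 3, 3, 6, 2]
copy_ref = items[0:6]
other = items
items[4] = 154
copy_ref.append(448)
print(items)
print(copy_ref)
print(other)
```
[7, 1, 3, 3, 154, 2]
[7, 1, 3, 3, 6, 2, 448]
[7, 1, 3, 3, 154, 2]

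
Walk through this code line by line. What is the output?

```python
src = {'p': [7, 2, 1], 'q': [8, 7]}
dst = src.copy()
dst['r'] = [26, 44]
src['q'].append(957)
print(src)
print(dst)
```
{'p': [7, 2, 1], 'q': [8, 7, 957]}
{'p': [7, 2, 1], 'q': [8, 7, 957], 'r': [26, 44]}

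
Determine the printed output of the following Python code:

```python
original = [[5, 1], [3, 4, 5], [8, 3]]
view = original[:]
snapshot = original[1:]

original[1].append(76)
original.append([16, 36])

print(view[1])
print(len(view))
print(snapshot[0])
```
[3, 4, 5, 76]
3
[3, 4, 5, 76]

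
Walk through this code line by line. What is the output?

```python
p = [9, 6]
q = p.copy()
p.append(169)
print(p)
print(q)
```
[9, 6, 169]
[9, 6]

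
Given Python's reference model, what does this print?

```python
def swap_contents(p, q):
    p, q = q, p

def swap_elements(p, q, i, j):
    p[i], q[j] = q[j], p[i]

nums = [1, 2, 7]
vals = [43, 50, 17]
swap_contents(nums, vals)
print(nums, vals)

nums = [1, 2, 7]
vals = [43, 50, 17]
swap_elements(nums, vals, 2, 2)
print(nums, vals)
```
[1, 2, 7] [43, 50, 17]
[1, 2, 17] [43, 50, 7]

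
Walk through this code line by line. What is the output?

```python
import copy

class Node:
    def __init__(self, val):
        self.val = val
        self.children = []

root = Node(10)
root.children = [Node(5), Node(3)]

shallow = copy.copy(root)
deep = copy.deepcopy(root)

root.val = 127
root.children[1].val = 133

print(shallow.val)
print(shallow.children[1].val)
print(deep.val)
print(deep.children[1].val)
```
10
133
10
3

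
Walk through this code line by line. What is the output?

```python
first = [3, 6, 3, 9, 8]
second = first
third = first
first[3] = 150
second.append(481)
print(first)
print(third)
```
[3, 6, 3, 150, 8, 481]
[3, 6, 3, 150, 8, 481]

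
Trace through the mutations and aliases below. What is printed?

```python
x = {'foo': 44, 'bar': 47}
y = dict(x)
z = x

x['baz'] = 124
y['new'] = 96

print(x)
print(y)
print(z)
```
{'foo': 44, 'bar': 47, 'baz': 124}
{'foo': 44, 'bar': 47, 'new': 96}
{'foo': 44, 'bar': 47, 'baz': 124}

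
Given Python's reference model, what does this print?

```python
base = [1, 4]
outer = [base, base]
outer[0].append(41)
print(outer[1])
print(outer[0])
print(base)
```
[1, 4, 41]
[1, 4, 41]
[1, 4, 41]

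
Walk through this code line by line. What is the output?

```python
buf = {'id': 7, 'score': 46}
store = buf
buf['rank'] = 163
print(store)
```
{'id': 7, 'score': 46, 'rank': 163}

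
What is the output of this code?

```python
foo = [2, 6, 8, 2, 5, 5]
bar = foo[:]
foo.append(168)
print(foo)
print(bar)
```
[2, 6, 8, 2, 5, 5, 168]
[2, 6, 8, 2, 5, 5]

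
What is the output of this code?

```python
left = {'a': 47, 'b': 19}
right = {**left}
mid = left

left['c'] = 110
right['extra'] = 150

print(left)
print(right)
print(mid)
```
{'a': 47, 'b': 19, 'c': 110}
{'a': 47, 'b': 19, 'extra': 150}
{'a': 47, 'b': 19, 'c': 110}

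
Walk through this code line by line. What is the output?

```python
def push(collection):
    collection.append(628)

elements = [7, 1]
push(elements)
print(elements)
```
[7, 1, 628]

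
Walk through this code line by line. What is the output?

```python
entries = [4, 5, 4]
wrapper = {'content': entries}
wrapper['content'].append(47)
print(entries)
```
[4, 5, 4, 47]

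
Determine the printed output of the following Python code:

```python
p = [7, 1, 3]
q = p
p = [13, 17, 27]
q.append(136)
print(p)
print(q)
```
[13, 17, 27]
[7, 1, 3, 136]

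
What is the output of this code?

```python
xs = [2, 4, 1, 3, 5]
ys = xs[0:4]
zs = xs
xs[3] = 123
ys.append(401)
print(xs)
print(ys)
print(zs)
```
[2, 4, 1, 123, 5]
[2, 4, 1, 3, 401]
[2, 4, 1, 123, 5]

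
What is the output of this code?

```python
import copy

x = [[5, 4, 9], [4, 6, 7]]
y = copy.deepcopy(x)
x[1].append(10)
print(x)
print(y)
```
[[5, 4, 9], [4, 6, 7, 10]]
[[5, 4, 9], [4, 6, 7]]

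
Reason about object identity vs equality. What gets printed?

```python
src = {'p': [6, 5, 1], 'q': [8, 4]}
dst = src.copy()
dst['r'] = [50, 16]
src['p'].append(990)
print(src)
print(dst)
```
{'p': [6, 5, 1, 990], 'q': [8, 4]}
{'p': [6, 5, 1, 990], 'q': [8, 4], 'r': [50, 16]}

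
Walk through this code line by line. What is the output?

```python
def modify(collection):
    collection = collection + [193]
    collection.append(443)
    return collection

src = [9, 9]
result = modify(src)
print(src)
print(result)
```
[9, 9]
[9, 9, 193, 443]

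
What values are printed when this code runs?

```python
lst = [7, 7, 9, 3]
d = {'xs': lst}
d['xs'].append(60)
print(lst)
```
[7, 7, 9, 3, 60]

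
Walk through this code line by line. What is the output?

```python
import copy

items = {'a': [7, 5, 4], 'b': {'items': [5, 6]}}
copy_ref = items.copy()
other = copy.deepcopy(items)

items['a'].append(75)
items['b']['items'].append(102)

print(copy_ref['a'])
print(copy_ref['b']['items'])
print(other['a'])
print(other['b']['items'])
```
[7, 5, 4, 75]
[5, 6, 102]
[7, 5, 4]
[5, 6]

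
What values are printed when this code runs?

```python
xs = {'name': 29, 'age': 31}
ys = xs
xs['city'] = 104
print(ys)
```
{'name': 29, 'age': 31, 'city': 104}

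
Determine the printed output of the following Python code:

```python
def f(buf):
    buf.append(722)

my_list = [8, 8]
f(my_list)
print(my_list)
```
[8, 8, 722]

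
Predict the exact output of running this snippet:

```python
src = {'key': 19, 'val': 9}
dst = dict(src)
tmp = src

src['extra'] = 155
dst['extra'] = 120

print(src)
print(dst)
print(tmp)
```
{'key': 19, 'val': 9, 'extra': 155}
{'key': 19, 'val': 9, 'extra': 120}
{'key': 19, 'val': 9, 'extra': 155}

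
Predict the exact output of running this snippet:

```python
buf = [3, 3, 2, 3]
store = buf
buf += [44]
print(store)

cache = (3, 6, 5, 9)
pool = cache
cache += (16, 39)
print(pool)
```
[3, 3, 2, 3, 44]
(3, 6, 5, 9)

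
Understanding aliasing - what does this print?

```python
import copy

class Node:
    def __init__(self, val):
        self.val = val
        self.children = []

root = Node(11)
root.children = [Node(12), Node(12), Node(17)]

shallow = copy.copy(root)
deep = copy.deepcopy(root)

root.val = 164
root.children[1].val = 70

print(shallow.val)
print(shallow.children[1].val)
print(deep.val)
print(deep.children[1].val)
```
11
70
11
12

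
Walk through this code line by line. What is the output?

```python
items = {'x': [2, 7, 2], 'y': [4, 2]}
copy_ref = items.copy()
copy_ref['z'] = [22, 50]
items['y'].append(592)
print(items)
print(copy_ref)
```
{'x': [2, 7, 2], 'y': [4, 2, 592]}
{'x': [2, 7, 2], 'y': [4, 2, 592], 'z': [22, 50]}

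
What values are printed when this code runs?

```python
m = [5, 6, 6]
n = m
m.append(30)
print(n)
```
[5, 6, 6, 30]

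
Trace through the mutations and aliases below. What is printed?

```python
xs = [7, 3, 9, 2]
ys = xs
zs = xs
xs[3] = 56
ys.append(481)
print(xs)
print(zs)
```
[7, 3, 9, 56, 481]
[7, 3, 9, 56, 481]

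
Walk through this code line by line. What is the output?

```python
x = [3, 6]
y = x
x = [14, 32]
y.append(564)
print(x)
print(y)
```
[14, 32]
[3, 6, 564]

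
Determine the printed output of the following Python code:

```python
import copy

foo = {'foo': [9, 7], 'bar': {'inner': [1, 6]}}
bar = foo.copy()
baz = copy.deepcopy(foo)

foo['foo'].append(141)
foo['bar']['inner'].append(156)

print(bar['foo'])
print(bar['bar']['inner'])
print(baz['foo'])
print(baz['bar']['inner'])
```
[9, 7, 141]
[1, 6, 156]
[9, 7]
[1, 6]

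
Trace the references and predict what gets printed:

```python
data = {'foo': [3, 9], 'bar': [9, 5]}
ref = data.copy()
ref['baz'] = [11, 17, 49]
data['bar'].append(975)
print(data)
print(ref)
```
{'foo': [3, 9], 'bar': [9, 5, 975]}
{'foo': [3, 9], 'bar': [9, 5, 975], 'baz': [11, 17, 49]}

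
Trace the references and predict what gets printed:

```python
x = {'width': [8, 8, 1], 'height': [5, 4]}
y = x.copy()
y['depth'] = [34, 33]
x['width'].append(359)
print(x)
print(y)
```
{'width': [8, 8, 1, 359], 'height': [5, 4]}
{'width': [8, 8, 1, 359], 'height': [5, 4], 'depth': [34, 33]}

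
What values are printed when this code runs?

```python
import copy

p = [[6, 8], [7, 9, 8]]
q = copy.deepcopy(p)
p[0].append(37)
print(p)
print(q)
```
[[6, 8, 37], [7, 9, 8]]
[[6, 8], [7, 9, 8]]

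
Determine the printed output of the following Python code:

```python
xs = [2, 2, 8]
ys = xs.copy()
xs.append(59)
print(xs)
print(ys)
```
[2, 2, 8, 59]
[2, 2, 8]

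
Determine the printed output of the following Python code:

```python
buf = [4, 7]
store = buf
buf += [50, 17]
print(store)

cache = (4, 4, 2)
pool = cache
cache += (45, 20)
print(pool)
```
[4, 7, 50, 17]
(4, 4, 2)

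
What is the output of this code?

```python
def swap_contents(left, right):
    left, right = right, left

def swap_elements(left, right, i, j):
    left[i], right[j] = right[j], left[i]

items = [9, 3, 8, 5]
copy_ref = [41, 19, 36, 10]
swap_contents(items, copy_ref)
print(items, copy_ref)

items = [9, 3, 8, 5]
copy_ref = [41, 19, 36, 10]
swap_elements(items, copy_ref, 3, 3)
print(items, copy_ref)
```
[9, 3, 8, 5] [41, 19, 36, 10]
[9, 3, 8, 10] [41, 19, 36, 5]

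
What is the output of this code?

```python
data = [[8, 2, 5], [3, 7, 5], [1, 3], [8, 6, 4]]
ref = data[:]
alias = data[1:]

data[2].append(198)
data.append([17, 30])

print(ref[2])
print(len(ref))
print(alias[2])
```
[1, 3, 198]
4
[8, 6, 4]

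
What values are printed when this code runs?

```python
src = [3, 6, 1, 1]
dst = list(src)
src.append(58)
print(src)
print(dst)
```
[3, 6, 1, 1, 58]
[3, 6, 1, 1]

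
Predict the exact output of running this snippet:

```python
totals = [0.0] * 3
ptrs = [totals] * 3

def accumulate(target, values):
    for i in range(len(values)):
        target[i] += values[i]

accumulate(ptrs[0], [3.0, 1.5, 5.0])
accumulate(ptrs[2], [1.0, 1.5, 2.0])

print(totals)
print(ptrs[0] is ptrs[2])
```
[4.0, 3.0, 7.0]
True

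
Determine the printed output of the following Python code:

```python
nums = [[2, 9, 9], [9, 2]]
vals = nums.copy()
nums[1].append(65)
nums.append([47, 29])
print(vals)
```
[[2, 9, 9], [9, 2, 65]]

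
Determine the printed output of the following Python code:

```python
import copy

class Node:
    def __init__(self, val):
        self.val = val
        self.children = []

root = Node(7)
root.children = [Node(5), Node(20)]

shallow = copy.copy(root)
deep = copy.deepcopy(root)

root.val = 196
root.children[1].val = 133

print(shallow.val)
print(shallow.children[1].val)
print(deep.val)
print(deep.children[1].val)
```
7
133
7
20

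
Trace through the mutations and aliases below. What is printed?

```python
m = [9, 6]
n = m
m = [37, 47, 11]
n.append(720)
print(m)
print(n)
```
[37, 47, 11]
[9, 6, 720]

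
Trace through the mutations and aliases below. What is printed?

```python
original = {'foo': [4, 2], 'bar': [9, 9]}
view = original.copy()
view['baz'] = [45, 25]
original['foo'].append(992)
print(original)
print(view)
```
{'foo': [4, 2, 992], 'bar': [9, 9]}
{'foo': [4, 2, 992], 'bar': [9, 9], 'baz': [45, 25]}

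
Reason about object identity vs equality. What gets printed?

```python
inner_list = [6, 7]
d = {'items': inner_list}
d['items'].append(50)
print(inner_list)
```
[6, 7, 50]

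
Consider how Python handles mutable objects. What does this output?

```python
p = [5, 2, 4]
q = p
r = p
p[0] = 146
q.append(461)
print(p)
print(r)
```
[146, 2, 4, 461]
[146, 2, 4, 461]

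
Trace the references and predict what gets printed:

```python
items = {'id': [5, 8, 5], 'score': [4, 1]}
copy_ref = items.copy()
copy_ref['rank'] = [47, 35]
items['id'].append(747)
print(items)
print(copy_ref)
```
{'id': [5, 8, 5, 747], 'score': [4, 1]}
{'id': [5, 8, 5, 747], 'score': [4, 1], 'rank': [47, 35]}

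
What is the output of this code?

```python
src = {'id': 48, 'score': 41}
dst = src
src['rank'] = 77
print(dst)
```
{'id': 48, 'score': 41, 'rank': 77}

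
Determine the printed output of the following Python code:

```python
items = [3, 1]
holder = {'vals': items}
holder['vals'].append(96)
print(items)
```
[3, 1, 96]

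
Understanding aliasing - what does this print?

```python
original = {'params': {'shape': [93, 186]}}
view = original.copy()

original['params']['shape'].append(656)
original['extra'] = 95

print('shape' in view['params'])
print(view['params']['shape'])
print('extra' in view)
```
True
[93, 186, 656]
False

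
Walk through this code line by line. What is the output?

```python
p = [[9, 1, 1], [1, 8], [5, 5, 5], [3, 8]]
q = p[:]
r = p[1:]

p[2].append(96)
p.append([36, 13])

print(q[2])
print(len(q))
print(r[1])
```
[5, 5, 5, 96]
4
[5, 5, 5, 96]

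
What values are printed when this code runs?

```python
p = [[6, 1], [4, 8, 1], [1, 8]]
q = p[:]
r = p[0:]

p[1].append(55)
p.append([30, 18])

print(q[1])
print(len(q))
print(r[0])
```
[4, 8, 1, 55]
3
[6, 1]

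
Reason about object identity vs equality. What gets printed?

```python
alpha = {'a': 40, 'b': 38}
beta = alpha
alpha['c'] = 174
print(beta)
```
{'a': 40, 'b': 38, 'c': 174}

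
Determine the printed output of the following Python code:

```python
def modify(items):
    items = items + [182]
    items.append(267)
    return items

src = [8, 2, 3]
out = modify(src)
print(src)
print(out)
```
[8, 2, 3]
[8, 2, 3, 182, 267]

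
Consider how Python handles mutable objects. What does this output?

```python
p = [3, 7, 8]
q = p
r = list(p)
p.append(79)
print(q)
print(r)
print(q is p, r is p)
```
[3, 7, 8, 79]
[3, 7, 8]
True False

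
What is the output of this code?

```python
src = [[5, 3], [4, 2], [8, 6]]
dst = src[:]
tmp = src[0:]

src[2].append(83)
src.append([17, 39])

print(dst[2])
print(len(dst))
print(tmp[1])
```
[8, 6, 83]
3
[4, 2]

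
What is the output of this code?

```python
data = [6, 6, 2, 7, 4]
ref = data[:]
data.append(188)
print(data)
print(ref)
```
[6, 6, 2, 7, 4, 188]
[6, 6, 2, 7, 4]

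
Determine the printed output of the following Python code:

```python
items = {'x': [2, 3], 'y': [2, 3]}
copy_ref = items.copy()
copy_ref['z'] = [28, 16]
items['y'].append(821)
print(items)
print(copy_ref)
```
{'x': [2, 3], 'y': [2, 3, 821]}
{'x': [2, 3], 'y': [2, 3, 821], 'z': [28, 16]}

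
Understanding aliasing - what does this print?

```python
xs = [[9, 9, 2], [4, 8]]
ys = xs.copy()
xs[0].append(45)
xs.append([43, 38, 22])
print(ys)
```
[[9, 9, 2, 45], [4, 8]]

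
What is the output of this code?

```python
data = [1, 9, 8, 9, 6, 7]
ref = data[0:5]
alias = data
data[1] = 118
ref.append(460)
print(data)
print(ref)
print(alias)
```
[1, 118, 8, 9, 6, 7]
[1, 9, 8, 9, 6, 460]
[1, 118, 8, 9, 6, 7]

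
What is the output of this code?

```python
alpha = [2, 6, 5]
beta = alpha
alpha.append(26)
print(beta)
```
[2, 6, 5, 26]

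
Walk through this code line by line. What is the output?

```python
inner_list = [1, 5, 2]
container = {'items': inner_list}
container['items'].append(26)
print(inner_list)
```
[1, 5, 2, 26]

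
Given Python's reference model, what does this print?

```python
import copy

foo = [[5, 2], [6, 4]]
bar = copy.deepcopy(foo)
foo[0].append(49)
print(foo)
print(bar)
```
[[5, 2, 49], [6, 4]]
[[5, 2], [6, 4]]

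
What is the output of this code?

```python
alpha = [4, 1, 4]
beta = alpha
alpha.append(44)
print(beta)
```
[4, 1, 4, 44]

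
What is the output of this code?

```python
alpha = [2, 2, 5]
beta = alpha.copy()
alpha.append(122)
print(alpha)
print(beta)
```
[2, 2, 5, 122]
[2, 2, 5]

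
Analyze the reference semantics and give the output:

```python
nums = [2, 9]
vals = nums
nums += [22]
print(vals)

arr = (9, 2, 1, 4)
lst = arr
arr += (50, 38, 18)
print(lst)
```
[2, 9, 22]
(9, 2, 1, 4)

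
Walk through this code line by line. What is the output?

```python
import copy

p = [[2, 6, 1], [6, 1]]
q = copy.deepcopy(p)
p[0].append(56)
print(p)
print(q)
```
[[2, 6, 1, 56], [6, 1]]
[[2, 6, 1], [6, 1]]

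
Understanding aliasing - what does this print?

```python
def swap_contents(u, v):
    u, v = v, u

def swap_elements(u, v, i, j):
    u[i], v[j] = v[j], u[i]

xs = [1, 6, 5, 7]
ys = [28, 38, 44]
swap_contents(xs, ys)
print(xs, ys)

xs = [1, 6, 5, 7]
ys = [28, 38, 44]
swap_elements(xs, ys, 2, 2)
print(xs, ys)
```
[1, 6, 5, 7] [28, 38, 44]
[1, 6, 44, 7] [28, 38, 5]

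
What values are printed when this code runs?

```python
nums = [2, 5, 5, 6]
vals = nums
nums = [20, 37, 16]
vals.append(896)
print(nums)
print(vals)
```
[20, 37, 16]
[2, 5, 5, 6, 896]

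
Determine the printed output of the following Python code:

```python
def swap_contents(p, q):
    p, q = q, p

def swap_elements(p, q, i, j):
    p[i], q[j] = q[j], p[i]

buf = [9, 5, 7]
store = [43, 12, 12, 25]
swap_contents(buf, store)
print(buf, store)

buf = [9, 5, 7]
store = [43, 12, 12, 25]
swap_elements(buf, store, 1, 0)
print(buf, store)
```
[9, 5, 7] [43, 12, 12, 25]
[9, 43, 7] [5, 12, 12, 25]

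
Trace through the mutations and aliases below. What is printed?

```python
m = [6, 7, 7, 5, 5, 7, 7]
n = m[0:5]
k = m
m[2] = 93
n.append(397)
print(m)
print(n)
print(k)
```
[6, 7, 93, 5, 5, 7, 7]
[6, 7, 7, 5, 5, 397]
[6, 7, 93, 5, 5, 7, 7]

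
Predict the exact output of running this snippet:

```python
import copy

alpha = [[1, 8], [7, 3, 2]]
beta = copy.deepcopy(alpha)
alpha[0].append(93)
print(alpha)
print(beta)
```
[[1, 8, 93], [7, 3, 2]]
[[1, 8], [7, 3, 2]]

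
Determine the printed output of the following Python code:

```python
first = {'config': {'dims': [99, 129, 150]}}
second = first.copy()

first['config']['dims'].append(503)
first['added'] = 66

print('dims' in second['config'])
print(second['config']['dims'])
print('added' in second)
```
True
[99, 129, 150, 503]
False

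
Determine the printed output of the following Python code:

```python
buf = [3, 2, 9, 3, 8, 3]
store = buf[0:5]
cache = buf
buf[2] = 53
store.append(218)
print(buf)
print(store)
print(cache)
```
[3, 2, 53, 3, 8, 3]
[3, 2, 9, 3, 8, 218]
[3, 2, 53, 3, 8, 3]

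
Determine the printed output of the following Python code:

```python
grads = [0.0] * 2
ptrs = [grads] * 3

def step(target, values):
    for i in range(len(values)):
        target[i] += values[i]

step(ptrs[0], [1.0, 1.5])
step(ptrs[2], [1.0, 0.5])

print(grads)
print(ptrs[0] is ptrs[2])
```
[2.0, 2.0]
True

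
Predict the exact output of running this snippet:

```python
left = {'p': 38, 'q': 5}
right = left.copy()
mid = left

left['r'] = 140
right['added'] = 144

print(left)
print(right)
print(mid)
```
{'p': 38, 'q': 5, 'r': 140}
{'p': 38, 'q': 5, 'added': 144}
{'p': 38, 'q': 5, 'r': 140}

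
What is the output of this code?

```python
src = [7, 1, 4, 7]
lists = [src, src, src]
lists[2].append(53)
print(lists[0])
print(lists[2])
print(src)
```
[7, 1, 4, 7, 53]
[7, 1, 4, 7, 53]
[7, 1, 4, 7, 53]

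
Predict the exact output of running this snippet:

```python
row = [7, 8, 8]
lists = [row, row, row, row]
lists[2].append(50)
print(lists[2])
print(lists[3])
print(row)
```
[7, 8, 8, 50]
[7, 8, 8, 50]
[7, 8, 8, 50]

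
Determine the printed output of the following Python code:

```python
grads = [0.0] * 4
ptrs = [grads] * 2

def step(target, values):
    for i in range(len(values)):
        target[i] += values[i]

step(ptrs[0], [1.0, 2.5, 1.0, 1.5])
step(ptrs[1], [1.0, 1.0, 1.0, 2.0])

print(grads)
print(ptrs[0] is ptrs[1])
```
[2.0, 3.5, 2.0, 3.5]
True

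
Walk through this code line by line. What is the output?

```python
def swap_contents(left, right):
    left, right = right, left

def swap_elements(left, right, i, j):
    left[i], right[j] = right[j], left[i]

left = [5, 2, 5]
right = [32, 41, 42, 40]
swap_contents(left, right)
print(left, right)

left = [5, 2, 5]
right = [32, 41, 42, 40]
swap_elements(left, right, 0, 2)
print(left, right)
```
[5, 2, 5] [32, 41, 42, 40]
[42, 2, 5] [32, 41, 5, 40]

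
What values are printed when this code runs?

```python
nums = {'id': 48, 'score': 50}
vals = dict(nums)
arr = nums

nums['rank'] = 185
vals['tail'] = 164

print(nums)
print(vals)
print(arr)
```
{'id': 48, 'score': 50, 'rank': 185}
{'id': 48, 'score': 50, 'tail': 164}
{'id': 48, 'score': 50, 'rank': 185}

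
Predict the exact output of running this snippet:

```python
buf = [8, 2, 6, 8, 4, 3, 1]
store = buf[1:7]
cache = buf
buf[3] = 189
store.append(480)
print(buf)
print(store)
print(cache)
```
[8, 2, 6, 189, 4, 3, 1]
[2, 6, 8, 4, 3, 1, 480]
[8, 2, 6, 189, 4, 3, 1]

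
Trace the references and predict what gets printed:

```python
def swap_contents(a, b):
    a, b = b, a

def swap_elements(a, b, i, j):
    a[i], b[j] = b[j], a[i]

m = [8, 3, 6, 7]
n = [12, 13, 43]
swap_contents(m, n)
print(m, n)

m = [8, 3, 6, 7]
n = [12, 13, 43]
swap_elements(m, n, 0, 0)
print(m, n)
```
[8, 3, 6, 7] [12, 13, 43]
[12, 3, 6, 7] [8, 13, 43]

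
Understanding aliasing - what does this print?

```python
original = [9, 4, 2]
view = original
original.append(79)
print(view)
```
[9, 4, 2, 79]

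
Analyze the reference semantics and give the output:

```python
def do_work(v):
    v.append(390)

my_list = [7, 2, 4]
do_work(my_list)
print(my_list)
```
[7, 2, 4, 390]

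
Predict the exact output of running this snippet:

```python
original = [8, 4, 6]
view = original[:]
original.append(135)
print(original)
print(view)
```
[8, 4, 6, 135]
[8, 4, 6]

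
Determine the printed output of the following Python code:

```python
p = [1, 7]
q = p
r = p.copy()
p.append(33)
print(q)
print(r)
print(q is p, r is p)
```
[1, 7, 33]
[1, 7]
True False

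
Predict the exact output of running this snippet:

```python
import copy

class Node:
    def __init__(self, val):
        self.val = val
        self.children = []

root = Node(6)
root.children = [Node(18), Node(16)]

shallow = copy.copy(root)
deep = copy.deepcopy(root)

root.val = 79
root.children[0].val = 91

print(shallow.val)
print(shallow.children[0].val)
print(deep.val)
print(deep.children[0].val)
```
6
91
6
18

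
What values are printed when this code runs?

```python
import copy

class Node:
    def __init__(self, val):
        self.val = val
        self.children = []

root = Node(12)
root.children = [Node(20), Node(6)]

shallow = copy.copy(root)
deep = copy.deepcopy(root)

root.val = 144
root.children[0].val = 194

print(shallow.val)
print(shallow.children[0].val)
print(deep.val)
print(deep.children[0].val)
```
12
194
12
20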